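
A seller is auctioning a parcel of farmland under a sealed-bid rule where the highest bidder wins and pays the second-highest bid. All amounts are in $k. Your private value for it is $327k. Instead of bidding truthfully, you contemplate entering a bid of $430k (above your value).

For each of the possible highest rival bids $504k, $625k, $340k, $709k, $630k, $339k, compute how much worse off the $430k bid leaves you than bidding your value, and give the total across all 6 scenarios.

$25k

The deviation costs you only when the competing bid falls strictly between $327k and $430k; elsewhere both bids give the same outcome.
$504k: outcomes coincide → loss $0k.
$625k: outcomes coincide → loss $0k.
$340k: truthful payoff $0k, deviation payoff −$13k → loss $13k.
$709k: outcomes coincide → loss $0k.
$630k: outcomes coincide → loss $0k.
$339k: truthful payoff $0k, deviation payoff −$12k → loss $12k.
Total loss = $13k + $12k = $25k.
In a second-price auction your bid sets only whether you win, not what you pay, so bidding your true value is weakly dominant.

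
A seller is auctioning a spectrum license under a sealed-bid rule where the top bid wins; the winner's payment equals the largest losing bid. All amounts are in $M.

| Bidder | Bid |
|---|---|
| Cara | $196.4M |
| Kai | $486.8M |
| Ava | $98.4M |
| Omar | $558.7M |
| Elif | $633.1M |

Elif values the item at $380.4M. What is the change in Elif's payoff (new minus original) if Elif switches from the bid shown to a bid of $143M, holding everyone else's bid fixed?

$178.3M

The highest bid among the other bidders is $558.7M; Elif's bid doesn't change that.
Original bid $633.1M: Elif is highest, pays the top rival bid $558.7M; payoff $380.4M − $558.7M = −$178.3M.
Alternative bid $143M: Elif is not highest (top rival bid is $558.7M); payoff $0M.
Change in payoff = $0M − (−$178.3M) = $178.3M.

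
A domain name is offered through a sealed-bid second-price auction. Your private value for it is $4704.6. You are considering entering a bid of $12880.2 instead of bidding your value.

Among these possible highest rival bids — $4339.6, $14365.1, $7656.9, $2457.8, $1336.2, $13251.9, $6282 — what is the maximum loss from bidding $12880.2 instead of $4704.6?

$4339.6: same outcome either way → loss $0.
$14365.1: same outcome either way → loss $0.
$7656.9: truthful gives $0, deviation gives −$2952.3 → loss $2952.3.
$2457.8: same outcome either way → loss $0.
$1336.2: same outcome either way → loss $0.
$13251.9: same outcome either way → loss $0.
$6282: truthful gives $0, deviation gives −$1577.4 → loss $1577.4.
Maximum loss: $2952.3.

$2952.3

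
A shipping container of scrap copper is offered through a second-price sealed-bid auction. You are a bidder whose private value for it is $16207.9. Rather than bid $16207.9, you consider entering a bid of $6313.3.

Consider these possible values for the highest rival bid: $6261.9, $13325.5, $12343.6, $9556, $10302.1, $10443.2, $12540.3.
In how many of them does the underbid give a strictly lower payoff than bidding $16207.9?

The deviation hurts exactly when the highest competing bid lies strictly between $6313.3 and $16207.9 — underbidding then forfeits a profitable win.
$6261.9: below both → same outcome either way.
$13325.5: inside the interval → strictly worse (loss $2882.4).
$12343.6: inside the interval → strictly worse (loss $3864.3).
$9556: inside the interval → strictly worse (loss $6651.9).
$10302.1: inside the interval → strictly worse (loss $5905.8).
$10443.2: inside the interval → strictly worse (loss $5764.7).
$12540.3: inside the interval → strictly worse (loss $3667.6).
Count: 6.

6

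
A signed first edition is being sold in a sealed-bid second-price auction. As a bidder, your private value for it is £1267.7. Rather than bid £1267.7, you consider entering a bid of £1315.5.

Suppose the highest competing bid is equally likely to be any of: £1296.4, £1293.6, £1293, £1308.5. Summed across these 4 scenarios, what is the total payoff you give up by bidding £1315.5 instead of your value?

£120.7

The deviation costs you only when the competing bid falls strictly between £1267.7 and £1315.5; elsewhere both bids give the same outcome.
£1296.4: truthful payoff £0, deviation payoff −£28.7 → loss £28.7.
£1293.6: truthful payoff £0, deviation payoff −£25.9 → loss £25.9.
£1293: truthful payoff £0, deviation payoff −£25.3 → loss £25.3.
£1308.5: truthful payoff £0, deviation payoff −£40.8 → loss £40.8.
Total loss = £28.7 + £25.9 + £25.3 + £40.8 = £120.7.
Truthful bidding weakly dominates here: raising your bid can only win items priced above your value, and lowering it can only forfeit items priced below.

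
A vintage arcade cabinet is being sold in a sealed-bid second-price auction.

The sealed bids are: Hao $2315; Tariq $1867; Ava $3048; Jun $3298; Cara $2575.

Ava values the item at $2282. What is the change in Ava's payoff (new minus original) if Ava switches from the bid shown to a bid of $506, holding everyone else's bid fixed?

$0

The highest bid among the other bidders is $3298; Ava's bid doesn't change that.
Original bid $3048: Ava is not highest (top rival bid is $3298); payoff $0.
Alternative bid $506: Ava is not highest (top rival bid is $3298); payoff $0.
Change in payoff = $0 − ($0) = $0.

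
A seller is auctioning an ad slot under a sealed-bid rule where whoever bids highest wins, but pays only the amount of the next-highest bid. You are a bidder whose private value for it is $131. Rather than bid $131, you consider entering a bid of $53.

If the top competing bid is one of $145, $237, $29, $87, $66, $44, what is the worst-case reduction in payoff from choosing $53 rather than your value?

$65

$145: same outcome either way → loss $0.
$237: same outcome either way → loss $0.
$29: same outcome either way → loss $0.
$87: truthful gives $44, deviation gives $0 → loss $44.
$66: truthful gives $65, deviation gives $0 → loss $65.
$44: same outcome either way → loss $0.
Maximum loss: $65.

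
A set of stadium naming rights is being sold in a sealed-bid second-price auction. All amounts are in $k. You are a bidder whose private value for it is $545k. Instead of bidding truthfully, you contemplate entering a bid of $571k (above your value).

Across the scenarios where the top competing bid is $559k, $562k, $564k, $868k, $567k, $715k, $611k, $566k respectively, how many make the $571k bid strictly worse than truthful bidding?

5

The deviation hurts exactly when the highest competing bid lies strictly between $545k and $571k — overbidding then wins at a price above your value.
$559k: inside the interval → strictly worse (loss $14k).
$562k: inside the interval → strictly worse (loss $17k).
$564k: inside the interval → strictly worse (loss $19k).
$868k: above both → same outcome either way.
$567k: inside the interval → strictly worse (loss $22k).
$715k: above both → same outcome either way.
$611k: above both → same outcome either way.
$566k: inside the interval → strictly worse (loss $21k).
Count: 5.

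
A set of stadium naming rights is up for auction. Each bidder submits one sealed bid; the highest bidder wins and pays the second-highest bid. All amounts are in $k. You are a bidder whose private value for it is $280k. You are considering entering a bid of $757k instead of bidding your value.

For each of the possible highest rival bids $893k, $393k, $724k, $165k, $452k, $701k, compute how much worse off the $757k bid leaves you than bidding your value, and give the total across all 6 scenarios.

The deviation costs you only when the competing bid falls strictly between $280k and $757k; elsewhere both bids give the same outcome.
$893k: outcomes coincide → loss $0k.
$393k: truthful payoff $0k, deviation payoff −$113k → loss $113k.
$724k: truthful payoff $0k, deviation payoff −$444k → loss $444k.
$165k: outcomes coincide → loss $0k.
$452k: truthful payoff $0k, deviation payoff −$172k → loss $172k.
$701k: truthful payoff $0k, deviation payoff −$421k → loss $421k.
Total loss = $113k + $444k + $172k + $421k = $1150k.
In a second-price auction your bid sets only whether you win, not what you pay, so bidding your true value is weakly dominant.

$1150k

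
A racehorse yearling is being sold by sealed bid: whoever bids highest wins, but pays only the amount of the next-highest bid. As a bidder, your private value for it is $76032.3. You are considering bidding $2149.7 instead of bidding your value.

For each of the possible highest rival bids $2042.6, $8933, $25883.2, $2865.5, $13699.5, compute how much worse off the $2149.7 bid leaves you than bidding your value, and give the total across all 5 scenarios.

The deviation costs you only when the competing bid falls strictly between $2149.7 and $76032.3; elsewhere both bids give the same outcome.
$2042.6: outcomes coincide → loss $0.
$8933: truthful payoff $67099.3, deviation payoff $0 → loss $67099.3.
$25883.2: truthful payoff $50149.1, deviation payoff $0 → loss $50149.1.
$2865.5: truthful payoff $73166.8, deviation payoff $0 → loss $73166.8.
$13699.5: truthful payoff $62332.8, deviation payoff $0 → loss $62332.8.
Total loss = $67099.3 + $50149.1 + $73166.8 + $62332.8 = $252748.

$252748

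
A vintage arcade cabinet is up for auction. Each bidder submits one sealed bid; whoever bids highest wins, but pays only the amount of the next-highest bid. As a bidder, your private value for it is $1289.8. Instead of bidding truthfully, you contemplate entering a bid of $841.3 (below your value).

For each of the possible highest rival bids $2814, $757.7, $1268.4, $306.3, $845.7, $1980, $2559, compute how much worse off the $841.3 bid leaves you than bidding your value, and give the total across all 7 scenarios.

The deviation costs you only when the competing bid falls strictly between $841.3 and $1289.8; elsewhere both bids give the same outcome.
$2814: outcomes coincide → loss $0.
$757.7: outcomes coincide → loss $0.
$1268.4: truthful payoff $21.4, deviation payoff $0 → loss $21.4.
$306.3: outcomes coincide → loss $0.
$845.7: truthful payoff $444.1, deviation payoff $0 → loss $444.1.
$1980: outcomes coincide → loss $0.
$2559: outcomes coincide → loss $0.
Total loss = $21.4 + $444.1 = $465.5.

$465.5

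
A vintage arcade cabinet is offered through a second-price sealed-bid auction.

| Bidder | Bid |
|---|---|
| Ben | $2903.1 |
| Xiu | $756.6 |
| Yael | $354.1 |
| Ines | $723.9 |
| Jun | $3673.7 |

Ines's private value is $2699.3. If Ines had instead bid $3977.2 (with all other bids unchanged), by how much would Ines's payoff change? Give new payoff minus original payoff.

The highest bid among the other bidders is $3673.7; Ines's bid doesn't change that.
Original bid $723.9: Ines is not highest (top rival bid is $3673.7); payoff $0.
Alternative bid $3977.2: Ines is highest, pays the top rival bid $3673.7; payoff $2699.3 − $3673.7 = −$974.4.
Change in payoff = −$974.4 − ($0) = −$974.4.

−$974.4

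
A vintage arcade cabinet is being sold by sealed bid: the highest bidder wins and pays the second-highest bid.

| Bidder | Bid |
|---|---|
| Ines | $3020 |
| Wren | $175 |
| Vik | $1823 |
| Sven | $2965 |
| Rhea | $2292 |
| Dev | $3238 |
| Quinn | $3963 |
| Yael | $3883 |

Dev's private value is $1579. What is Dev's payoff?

Highest bid: Quinn at $3963, so Quinn wins.
Second-highest bid: Yael at $3883 — that is the price the winner pays.
Dev did not win, so Dev pays nothing and receives nothing: payoff $0.

$0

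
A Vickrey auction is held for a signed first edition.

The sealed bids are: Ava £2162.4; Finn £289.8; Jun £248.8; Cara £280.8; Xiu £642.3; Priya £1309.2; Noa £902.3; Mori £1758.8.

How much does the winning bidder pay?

Highest bid: Ava at £2162.4, so Ava wins.
Second-highest bid: Mori at £1758.8 — that is the price the winner pays.

£1758.8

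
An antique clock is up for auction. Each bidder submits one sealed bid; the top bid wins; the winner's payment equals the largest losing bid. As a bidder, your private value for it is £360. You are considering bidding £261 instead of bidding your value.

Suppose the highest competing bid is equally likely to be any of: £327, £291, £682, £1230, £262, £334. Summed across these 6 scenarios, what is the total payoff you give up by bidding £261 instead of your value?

£226

The deviation costs you only when the competing bid falls strictly between £261 and £360; elsewhere both bids give the same outcome.
£327: truthful payoff £33, deviation payoff £0 → loss £33.
£291: truthful payoff £69, deviation payoff £0 → loss £69.
£682: outcomes coincide → loss £0.
£1230: outcomes coincide → loss £0.
£262: truthful payoff £98, deviation payoff £0 → loss £98.
£334: truthful payoff £26, deviation payoff £0 → loss £26.
Total loss = £33 + £69 + £98 + £26 = £226.
Truthful bidding weakly dominates here: raising your bid can only win items priced above your value, and lowering it can only forfeit items priced below.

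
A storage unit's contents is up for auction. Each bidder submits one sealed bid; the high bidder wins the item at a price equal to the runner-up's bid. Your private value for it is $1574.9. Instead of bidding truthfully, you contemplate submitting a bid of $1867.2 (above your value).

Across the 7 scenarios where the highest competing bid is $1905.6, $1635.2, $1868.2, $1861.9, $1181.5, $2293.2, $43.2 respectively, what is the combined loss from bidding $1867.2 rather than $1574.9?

$347.3

The deviation costs you only when the competing bid falls strictly between $1574.9 and $1867.2; elsewhere both bids give the same outcome.
$1905.6: outcomes coincide → loss $0.
$1635.2: truthful payoff $0, deviation payoff −$60.3 → loss $60.3.
$1868.2: outcomes coincide → loss $0.
$1861.9: truthful payoff $0, deviation payoff −$287 → loss $287.
$1181.5: outcomes coincide → loss $0.
$2293.2: outcomes coincide → loss $0.
$43.2: outcomes coincide → loss $0.
Total loss = $60.3 + $287 = $347.3.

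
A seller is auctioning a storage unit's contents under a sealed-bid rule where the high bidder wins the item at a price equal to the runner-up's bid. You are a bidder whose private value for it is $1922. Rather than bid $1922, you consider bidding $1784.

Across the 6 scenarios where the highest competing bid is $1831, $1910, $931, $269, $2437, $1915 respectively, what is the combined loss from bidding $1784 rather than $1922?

$110

The deviation costs you only when the competing bid falls strictly between $1784 and $1922; elsewhere both bids give the same outcome.
$1831: truthful payoff $91, deviation payoff $0 → loss $91.
$1910: truthful payoff $12, deviation payoff $0 → loss $12.
$931: outcomes coincide → loss $0.
$269: outcomes coincide → loss $0.
$2437: outcomes coincide → loss $0.
$1915: truthful payoff $7, deviation payoff $0 → loss $7.
Total loss = $91 + $12 + $7 = $110.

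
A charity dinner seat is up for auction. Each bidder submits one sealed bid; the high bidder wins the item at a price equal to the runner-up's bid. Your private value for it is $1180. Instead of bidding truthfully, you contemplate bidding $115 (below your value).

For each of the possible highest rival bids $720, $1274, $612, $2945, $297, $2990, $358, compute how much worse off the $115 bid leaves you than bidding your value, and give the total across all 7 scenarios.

$2733

The deviation costs you only when the competing bid falls strictly between $115 and $1180; elsewhere both bids give the same outcome.
$720: truthful payoff $460, deviation payoff $0 → loss $460.
$1274: outcomes coincide → loss $0.
$612: truthful payoff $568, deviation payoff $0 → loss $568.
$2945: outcomes coincide → loss $0.
$297: truthful payoff $883, deviation payoff $0 → loss $883.
$2990: outcomes coincide → loss $0.
$358: truthful payoff $822, deviation payoff $0 → loss $822.
Total loss = $460 + $568 + $883 + $822 = $2733.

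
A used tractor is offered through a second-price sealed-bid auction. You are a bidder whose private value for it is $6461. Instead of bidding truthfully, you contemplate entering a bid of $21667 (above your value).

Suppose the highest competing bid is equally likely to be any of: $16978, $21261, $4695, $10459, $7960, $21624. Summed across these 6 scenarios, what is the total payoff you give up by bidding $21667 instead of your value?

$45977

The deviation costs you only when the competing bid falls strictly between $6461 and $21667; elsewhere both bids give the same outcome.
$16978: truthful payoff $0, deviation payoff −$10517 → loss $10517.
$21261: truthful payoff $0, deviation payoff −$14800 → loss $14800.
$4695: outcomes coincide → loss $0.
$10459: truthful payoff $0, deviation payoff −$3998 → loss $3998.
$7960: truthful payoff $0, deviation payoff −$1499 → loss $1499.
$21624: truthful payoff $0, deviation payoff −$15163 → loss $15163.
Total loss = $10517 + $14800 + $3998 + $1499 + $15163 = $45977.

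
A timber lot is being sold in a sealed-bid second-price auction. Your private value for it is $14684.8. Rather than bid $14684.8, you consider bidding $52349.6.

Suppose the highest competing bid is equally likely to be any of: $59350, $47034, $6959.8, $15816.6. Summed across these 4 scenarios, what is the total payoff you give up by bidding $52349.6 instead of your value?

$33481

The deviation costs you only when the competing bid falls strictly between $14684.8 and $52349.6; elsewhere both bids give the same outcome.
$59350: outcomes coincide → loss $0.
$47034: truthful payoff $0, deviation payoff −$32349.2 → loss $32349.2.
$6959.8: outcomes coincide → loss $0.
$15816.6: truthful payoff $0, deviation payoff −$1131.8 → loss $1131.8.
Total loss = $32349.2 + $1131.8 = $33481.
Because the price is fixed by the runner-up's bid, deviating from your value can only change a good outcome into a bad one — never the reverse.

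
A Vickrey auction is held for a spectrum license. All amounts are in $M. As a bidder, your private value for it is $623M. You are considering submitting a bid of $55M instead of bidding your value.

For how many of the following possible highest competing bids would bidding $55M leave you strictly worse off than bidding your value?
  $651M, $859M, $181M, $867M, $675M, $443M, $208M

3

The deviation hurts exactly when the highest competing bid lies strictly between $55M and $623M — underbidding then forfeits a profitable win.
$651M: above both → same outcome either way.
$859M: above both → same outcome either way.
$181M: inside the interval → strictly worse (loss $442M).
$867M: above both → same outcome either way.
$675M: above both → same outcome either way.
$443M: inside the interval → strictly worse (loss $180M).
$208M: inside the interval → strictly worse (loss $415M).
Count: 3.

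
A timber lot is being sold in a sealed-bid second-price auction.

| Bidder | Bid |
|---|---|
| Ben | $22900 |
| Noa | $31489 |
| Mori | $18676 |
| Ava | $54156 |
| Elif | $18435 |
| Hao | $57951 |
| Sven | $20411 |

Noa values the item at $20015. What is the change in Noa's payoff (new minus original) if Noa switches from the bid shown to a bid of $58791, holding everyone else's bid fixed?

−$37936

The highest bid among the other bidders is $57951; Noa's bid doesn't change that.
Original bid $31489: Noa is not highest (top rival bid is $57951); payoff $0.
Alternative bid $58791: Noa is highest, pays the top rival bid $57951; payoff $20015 − $57951 = −$37936.
Change in payoff = −$37936 − ($0) = −$37936.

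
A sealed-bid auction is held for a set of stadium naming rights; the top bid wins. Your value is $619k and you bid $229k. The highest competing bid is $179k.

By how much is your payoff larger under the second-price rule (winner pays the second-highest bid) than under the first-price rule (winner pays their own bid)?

You have the highest bid, so you win under either rule.
Second-price: pay $179k → payoff $440k.
First-price: pay your own bid $229k → payoff $390k.
Difference = $440k − ($390k) = $50k.

$50k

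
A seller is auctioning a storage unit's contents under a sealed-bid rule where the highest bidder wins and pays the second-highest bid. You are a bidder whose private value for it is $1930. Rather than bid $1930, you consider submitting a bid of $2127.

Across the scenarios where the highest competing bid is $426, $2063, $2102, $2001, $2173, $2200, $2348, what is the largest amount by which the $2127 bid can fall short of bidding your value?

$426: same outcome either way → loss $0.
$2063: truthful gives $0, deviation gives −$133 → loss $133.
$2102: truthful gives $0, deviation gives −$172 → loss $172.
$2001: truthful gives $0, deviation gives −$71 → loss $71.
$2173: same outcome either way → loss $0.
$2200: same outcome either way → loss $0.
$2348: same outcome either way → loss $0.
Maximum loss: $172.

$172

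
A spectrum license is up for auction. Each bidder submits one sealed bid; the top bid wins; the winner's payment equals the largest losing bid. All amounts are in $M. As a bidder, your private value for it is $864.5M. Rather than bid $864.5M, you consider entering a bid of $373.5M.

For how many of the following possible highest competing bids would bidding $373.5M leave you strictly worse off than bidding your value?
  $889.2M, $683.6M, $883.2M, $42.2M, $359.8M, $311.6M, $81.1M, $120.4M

The deviation hurts exactly when the highest competing bid lies strictly between $373.5M and $864.5M — underbidding then forfeits a profitable win.
$889.2M: above both → same outcome either way.
$683.6M: inside the interval → strictly worse (loss $180.9M).
$883.2M: above both → same outcome either way.
$42.2M: below both → same outcome either way.
$359.8M: below both → same outcome either way.
$311.6M: below both → same outcome either way.
$81.1M: below both → same outcome either way.
$120.4M: below both → same outcome either way.
Count: 1.

1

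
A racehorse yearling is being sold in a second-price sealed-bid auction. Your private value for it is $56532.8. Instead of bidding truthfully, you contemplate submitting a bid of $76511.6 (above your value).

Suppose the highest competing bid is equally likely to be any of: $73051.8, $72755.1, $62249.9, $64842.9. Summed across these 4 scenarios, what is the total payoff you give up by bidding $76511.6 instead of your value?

The deviation costs you only when the competing bid falls strictly between $56532.8 and $76511.6; elsewhere both bids give the same outcome.
$73051.8: truthful payoff $0, deviation payoff −$16519 → loss $16519.
$72755.1: truthful payoff $0, deviation payoff −$16222.3 → loss $16222.3.
$62249.9: truthful payoff $0, deviation payoff −$5717.1 → loss $5717.1.
$64842.9: truthful payoff $0, deviation payoff −$8310.1 → loss $8310.1.
Total loss = $16519 + $16222.3 + $5717.1 + $8310.1 = $46768.5.
Because the price is fixed by the runner-up's bid, deviating from your value can only change a good outcome into a bad one — never the reverse.

$46768.5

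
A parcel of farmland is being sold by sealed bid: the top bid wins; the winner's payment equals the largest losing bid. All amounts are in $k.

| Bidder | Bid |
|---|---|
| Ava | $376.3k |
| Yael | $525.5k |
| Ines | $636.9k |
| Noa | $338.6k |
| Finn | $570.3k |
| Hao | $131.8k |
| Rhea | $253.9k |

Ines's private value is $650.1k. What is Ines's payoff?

$79.8k

Highest bid: Ines at $636.9k, so Ines wins.
Second-highest bid: Finn at $570.3k — that is the price the winner pays.
Ines's payoff = value − price = $650.1k − $570.3k = $79.8k.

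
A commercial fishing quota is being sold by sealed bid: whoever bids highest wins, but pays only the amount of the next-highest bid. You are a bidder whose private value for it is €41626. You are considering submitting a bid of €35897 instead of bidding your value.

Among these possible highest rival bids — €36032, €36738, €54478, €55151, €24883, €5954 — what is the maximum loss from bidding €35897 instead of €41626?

€5594

€36032: truthful gives €5594, deviation gives €0 → loss €5594.
€36738: truthful gives €4888, deviation gives €0 → loss €4888.
€54478: same outcome either way → loss €0.
€55151: same outcome either way → loss €0.
€24883: same outcome either way → loss €0.
€5954: same outcome either way → loss €0.
Maximum loss: €5594.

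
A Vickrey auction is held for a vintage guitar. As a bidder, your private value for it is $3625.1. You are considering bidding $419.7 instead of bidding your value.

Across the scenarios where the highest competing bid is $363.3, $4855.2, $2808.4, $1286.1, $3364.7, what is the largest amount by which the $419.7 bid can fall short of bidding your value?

$363.3: same outcome either way → loss $0.
$4855.2: same outcome either way → loss $0.
$2808.4: truthful gives $816.7, deviation gives $0 → loss $816.7.
$1286.1: truthful gives $2339, deviation gives $0 → loss $2339.
$3364.7: truthful gives $260.4, deviation gives $0 → loss $260.4.
Maximum loss: $2339.

$2339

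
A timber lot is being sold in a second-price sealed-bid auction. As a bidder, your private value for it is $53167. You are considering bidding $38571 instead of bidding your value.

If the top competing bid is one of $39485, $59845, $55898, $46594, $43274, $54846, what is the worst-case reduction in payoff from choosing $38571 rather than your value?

$39485: truthful gives $13682, deviation gives $0 → loss $13682.
$59845: same outcome either way → loss $0.
$55898: same outcome either way → loss $0.
$46594: truthful gives $6573, deviation gives $0 → loss $6573.
$43274: truthful gives $9893, deviation gives $0 → loss $9893.
$54846: same outcome either way → loss $0.
Maximum loss: $13682.

$13682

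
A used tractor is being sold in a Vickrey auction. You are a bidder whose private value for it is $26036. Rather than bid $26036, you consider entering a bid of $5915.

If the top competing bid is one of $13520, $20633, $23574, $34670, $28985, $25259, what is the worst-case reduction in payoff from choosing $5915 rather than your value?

$12516

$13520: truthful gives $12516, deviation gives $0 → loss $12516.
$20633: truthful gives $5403, deviation gives $0 → loss $5403.
$23574: truthful gives $2462, deviation gives $0 → loss $2462.
$34670: same outcome either way → loss $0.
$28985: same outcome either way → loss $0.
$25259: truthful gives $777, deviation gives $0 → loss $777.
Maximum loss: $12516.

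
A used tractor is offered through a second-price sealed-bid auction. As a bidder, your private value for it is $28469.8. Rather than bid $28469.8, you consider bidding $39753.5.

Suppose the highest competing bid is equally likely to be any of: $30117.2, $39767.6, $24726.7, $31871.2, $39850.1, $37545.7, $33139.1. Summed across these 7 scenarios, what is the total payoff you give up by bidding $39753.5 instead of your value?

$18794

The deviation costs you only when the competing bid falls strictly between $28469.8 and $39753.5; elsewhere both bids give the same outcome.
$30117.2: truthful payoff $0, deviation payoff −$1647.4 → loss $1647.4.
$39767.6: outcomes coincide → loss $0.
$24726.7: outcomes coincide → loss $0.
$31871.2: truthful payoff $0, deviation payoff −$3401.4 → loss $3401.4.
$39850.1: outcomes coincide → loss $0.
$37545.7: truthful payoff $0, deviation payoff −$9075.9 → loss $9075.9.
$33139.1: truthful payoff $0, deviation payoff −$4669.3 → loss $4669.3.
Total loss = $1647.4 + $3401.4 + $9075.9 + $4669.3 = $18794.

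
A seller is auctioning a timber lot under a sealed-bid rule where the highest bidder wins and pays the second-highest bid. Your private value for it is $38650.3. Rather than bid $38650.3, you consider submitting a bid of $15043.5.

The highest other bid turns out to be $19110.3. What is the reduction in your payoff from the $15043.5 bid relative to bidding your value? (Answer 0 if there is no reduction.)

Bidding your value $38650.3: you win (since $38650.3 > $19110.3) and pay $19110.3. Payoff $19540.
Bidding $15043.5: you lose. Payoff $0.
The competing bid $19110.3 lies between your shaded bid and your value, so underbidding forfeits an item you could have won at a profitable price.
Loss from deviating = $19540 − ($0) = $19540.
Because the price is fixed by the runner-up's bid, deviating from your value can only change a good outcome into a bad one — never the reverse.

$19540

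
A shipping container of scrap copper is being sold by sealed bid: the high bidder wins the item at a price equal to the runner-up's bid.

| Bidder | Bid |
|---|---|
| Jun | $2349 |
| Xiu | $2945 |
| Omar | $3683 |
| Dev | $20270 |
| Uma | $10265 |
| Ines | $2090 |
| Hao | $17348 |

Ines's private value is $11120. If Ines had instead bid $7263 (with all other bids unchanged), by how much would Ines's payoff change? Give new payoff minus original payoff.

$0

The highest bid among the other bidders is $20270; Ines's bid doesn't change that.
Original bid $2090: Ines is not highest (top rival bid is $20270); payoff $0.
Alternative bid $7263: Ines is not highest (top rival bid is $20270); payoff $0.
Change in payoff = $0 − ($0) = $0.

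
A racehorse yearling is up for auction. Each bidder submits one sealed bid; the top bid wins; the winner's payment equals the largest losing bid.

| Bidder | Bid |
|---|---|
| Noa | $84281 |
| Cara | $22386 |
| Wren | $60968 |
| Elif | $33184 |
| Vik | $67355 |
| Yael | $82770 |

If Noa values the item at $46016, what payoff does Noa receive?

−$36754

Highest bid: Noa at $84281, so Noa wins.
Second-highest bid: Yael at $82770 — that is the price the winner pays.
Noa's payoff = value − price = $46016 − $82770 = −$36754.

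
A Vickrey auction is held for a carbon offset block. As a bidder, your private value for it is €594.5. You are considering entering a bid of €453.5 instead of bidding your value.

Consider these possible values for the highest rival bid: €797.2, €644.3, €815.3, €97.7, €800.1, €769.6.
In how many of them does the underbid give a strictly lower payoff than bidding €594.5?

0

The deviation hurts exactly when the highest competing bid lies strictly between €453.5 and €594.5 — underbidding then forfeits a profitable win.
€797.2: above both → same outcome either way.
€644.3: above both → same outcome either way.
€815.3: above both → same outcome either way.
€97.7: below both → same outcome either way.
€800.1: above both → same outcome either way.
€769.6: above both → same outcome either way.
Count: 0.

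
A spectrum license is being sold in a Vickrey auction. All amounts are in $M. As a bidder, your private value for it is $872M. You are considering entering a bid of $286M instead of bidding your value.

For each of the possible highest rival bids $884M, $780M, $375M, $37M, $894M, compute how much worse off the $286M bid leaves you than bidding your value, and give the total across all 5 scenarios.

The deviation costs you only when the competing bid falls strictly between $286M and $872M; elsewhere both bids give the same outcome.
$884M: outcomes coincide → loss $0M.
$780M: truthful payoff $92M, deviation payoff $0M → loss $92M.
$375M: truthful payoff $497M, deviation payoff $0M → loss $497M.
$37M: outcomes coincide → loss $0M.
$894M: outcomes coincide → loss $0M.
Total loss = $92M + $497M = $589M.

$589M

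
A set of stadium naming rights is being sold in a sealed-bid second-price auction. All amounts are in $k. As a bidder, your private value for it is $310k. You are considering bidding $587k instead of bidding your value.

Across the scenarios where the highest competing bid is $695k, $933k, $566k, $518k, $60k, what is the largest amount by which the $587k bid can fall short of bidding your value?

$256k

$695k: same outcome either way → loss $0k.
$933k: same outcome either way → loss $0k.
$566k: truthful gives $0k, deviation gives −$256k → loss $256k.
$518k: truthful gives $0k, deviation gives −$208k → loss $208k.
$60k: same outcome either way → loss $0k.
Maximum loss: $256k.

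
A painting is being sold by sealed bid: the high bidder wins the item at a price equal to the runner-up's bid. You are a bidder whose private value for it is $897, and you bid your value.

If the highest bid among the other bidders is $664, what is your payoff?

Your bid $897 exceeds the highest competing bid $664, so you win.
In a second-price auction the winner pays the second-highest bid, $664.
Payoff = value − price = $897 − $664 = $233.

$233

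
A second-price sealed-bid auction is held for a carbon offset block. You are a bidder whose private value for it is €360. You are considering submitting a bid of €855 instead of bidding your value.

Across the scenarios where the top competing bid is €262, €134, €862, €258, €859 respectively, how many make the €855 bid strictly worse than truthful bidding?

The deviation hurts exactly when the highest competing bid lies strictly between €360 and €855 — overbidding then wins at a price above your value.
€262: below both → same outcome either way.
€134: below both → same outcome either way.
€862: above both → same outcome either way.
€258: below both → same outcome either way.
€859: above both → same outcome either way.
Count: 0.

0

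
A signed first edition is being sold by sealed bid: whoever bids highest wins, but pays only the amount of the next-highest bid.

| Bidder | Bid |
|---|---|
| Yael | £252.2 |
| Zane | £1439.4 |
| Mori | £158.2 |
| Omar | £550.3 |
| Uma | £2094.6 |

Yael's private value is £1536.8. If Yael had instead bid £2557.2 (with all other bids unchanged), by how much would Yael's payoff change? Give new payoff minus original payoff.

The highest bid among the other bidders is £2094.6; Yael's bid doesn't change that.
Original bid £252.2: Yael is not highest (top rival bid is £2094.6); payoff £0.
Alternative bid £2557.2: Yael is highest, pays the top rival bid £2094.6; payoff £1536.8 − £2094.6 = −£557.8.
Change in payoff = −£557.8 − (£0) = −£557.8.

−£557.8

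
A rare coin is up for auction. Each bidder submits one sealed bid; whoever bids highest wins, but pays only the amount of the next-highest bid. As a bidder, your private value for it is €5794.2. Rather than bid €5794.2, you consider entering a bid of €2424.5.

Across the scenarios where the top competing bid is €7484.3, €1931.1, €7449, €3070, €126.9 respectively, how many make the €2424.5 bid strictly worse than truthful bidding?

1

The deviation hurts exactly when the highest competing bid lies strictly between €2424.5 and €5794.2 — underbidding then forfeits a profitable win.
€7484.3: above both → same outcome either way.
€1931.1: below both → same outcome either way.
€7449: above both → same outcome either way.
€3070: inside the interval → strictly worse (loss €2724.2).
€126.9: below both → same outcome either way.
Count: 1.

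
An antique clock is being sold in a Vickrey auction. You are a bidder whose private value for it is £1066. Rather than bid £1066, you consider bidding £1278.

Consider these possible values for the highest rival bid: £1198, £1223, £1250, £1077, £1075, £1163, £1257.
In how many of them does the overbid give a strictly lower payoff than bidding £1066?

7

The deviation hurts exactly when the highest competing bid lies strictly between £1066 and £1278 — overbidding then wins at a price above your value.
£1198: inside the interval → strictly worse (loss £132).
£1223: inside the interval → strictly worse (loss £157).
£1250: inside the interval → strictly worse (loss £184).
£1077: inside the interval → strictly worse (loss £11).
£1075: inside the interval → strictly worse (loss £9).
£1163: inside the interval → strictly worse (loss £97).
£1257: inside the interval → strictly worse (loss £191).
Count: 7.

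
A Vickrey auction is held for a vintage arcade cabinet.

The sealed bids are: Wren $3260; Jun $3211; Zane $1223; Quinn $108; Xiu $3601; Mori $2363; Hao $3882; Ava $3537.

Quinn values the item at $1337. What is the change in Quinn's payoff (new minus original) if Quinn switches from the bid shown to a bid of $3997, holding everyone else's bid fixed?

−$2545

The highest bid among the other bidders is $3882; Quinn's bid doesn't change that.
Original bid $108: Quinn is not highest (top rival bid is $3882); payoff $0.
Alternative bid $3997: Quinn is highest, pays the top rival bid $3882; payoff $1337 − $3882 = −$2545.
Change in payoff = −$2545 − ($0) = −$2545.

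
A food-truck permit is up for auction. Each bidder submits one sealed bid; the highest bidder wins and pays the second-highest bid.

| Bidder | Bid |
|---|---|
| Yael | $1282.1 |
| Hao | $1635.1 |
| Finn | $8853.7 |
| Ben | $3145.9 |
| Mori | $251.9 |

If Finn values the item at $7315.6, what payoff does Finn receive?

$4169.7

Highest bid: Finn at $8853.7, so Finn wins.
Second-highest bid: Ben at $3145.9 — that is the price the winner pays.
Finn's payoff = value − price = $7315.6 − $3145.9 = $4169.7.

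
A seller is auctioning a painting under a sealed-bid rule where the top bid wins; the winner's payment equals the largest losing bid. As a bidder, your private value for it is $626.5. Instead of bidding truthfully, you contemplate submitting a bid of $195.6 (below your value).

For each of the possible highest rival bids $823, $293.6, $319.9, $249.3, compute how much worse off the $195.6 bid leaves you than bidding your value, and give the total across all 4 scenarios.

$1016.7

The deviation costs you only when the competing bid falls strictly between $195.6 and $626.5; elsewhere both bids give the same outcome.
$823: outcomes coincide → loss $0.
$293.6: truthful payoff $332.9, deviation payoff $0 → loss $332.9.
$319.9: truthful payoff $306.6, deviation payoff $0 → loss $306.6.
$249.3: truthful payoff $377.2, deviation payoff $0 → loss $377.2.
Total loss = $332.9 + $306.6 + $377.2 = $1016.7.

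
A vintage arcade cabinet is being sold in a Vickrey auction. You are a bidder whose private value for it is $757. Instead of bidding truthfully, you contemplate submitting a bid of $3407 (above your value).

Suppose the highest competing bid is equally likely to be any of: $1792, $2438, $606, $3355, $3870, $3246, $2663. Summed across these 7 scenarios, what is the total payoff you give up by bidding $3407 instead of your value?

$9709

The deviation costs you only when the competing bid falls strictly between $757 and $3407; elsewhere both bids give the same outcome.
$1792: truthful payoff $0, deviation payoff −$1035 → loss $1035.
$2438: truthful payoff $0, deviation payoff −$1681 → loss $1681.
$606: outcomes coincide → loss $0.
$3355: truthful payoff $0, deviation payoff −$2598 → loss $2598.
$3870: outcomes coincide → loss $0.
$3246: truthful payoff $0, deviation payoff −$2489 → loss $2489.
$2663: truthful payoff $0, deviation payoff −$1906 → loss $1906.
Total loss = $1035 + $1681 + $2598 + $2489 + $1906 = $9709.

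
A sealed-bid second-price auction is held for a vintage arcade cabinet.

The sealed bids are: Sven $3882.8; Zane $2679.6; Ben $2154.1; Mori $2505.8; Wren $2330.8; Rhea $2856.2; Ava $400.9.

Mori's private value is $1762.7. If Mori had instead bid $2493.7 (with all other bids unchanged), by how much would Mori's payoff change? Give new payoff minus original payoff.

$0

The highest bid among the other bidders is $3882.8; Mori's bid doesn't change that.
Original bid $2505.8: Mori is not highest (top rival bid is $3882.8); payoff $0.
Alternative bid $2493.7: Mori is not highest (top rival bid is $3882.8); payoff $0.
Change in payoff = $0 − ($0) = $0.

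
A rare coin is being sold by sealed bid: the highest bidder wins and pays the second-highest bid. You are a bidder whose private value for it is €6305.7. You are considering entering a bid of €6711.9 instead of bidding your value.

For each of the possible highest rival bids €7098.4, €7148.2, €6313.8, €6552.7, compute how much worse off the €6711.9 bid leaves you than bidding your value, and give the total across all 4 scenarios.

The deviation costs you only when the competing bid falls strictly between €6305.7 and €6711.9; elsewhere both bids give the same outcome.
€7098.4: outcomes coincide → loss €0.
€7148.2: outcomes coincide → loss €0.
€6313.8: truthful payoff €0, deviation payoff −€8.1 → loss €8.1.
€6552.7: truthful payoff €0, deviation payoff −€247 → loss €247.
Total loss = €8.1 + €247 = €255.1.

€255.1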